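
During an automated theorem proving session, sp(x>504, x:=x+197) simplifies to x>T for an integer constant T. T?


Formula: sp(P, x:=E) = exists old_x. (x = E[old_x/x]) AND P[old_x/x] (old_x is the value of x before the assignment; eliminate old_x by solving x = E[old_x/x] for old_x)
Step 1: Precondition P: x>504, i.e. old_x > 504
Step 2: Assignment gives x = old_x + 197, so old_x = x - 197
Step 3: Substitute into P: x - 197 > 504
Step 4: Simplify: x > 504+197 = 701

701


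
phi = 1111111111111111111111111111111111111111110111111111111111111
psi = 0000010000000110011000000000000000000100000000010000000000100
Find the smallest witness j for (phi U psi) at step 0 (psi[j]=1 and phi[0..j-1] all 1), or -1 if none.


(phi U psi) at 0: need smallest j with psi[j]=1 and phi[i]=1 for all i in [0,j).
Scan from step 0:
  step 0: phi=1, psi=0 -> continue
  step 1: phi=1, psi=0 -> continue
  step 2: phi=1, psi=0 -> continue
  step 3: phi=1, psi=0 -> continue
  step 5: psi=1 and phi held for [0,5) -> witness found
Witness step = 5

5


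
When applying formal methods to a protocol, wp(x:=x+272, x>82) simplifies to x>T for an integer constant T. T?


Formula: wp(x:=E, P) = P[E/x] (substitute E for x in postcondition)
Step 1: Postcondition: x>82
Step 2: Substitute x+272 for x: x+272>82
Step 3: Solve for x: x > 82-272 = -190

-190


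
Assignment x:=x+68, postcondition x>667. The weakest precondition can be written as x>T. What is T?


Formula: wp(x:=E, P) = P[E/x] (substitute E for x in postcondition)
Step 1: Postcondition: x>667
Step 2: Substitute x+68 for x: x+68>667
Step 3: Solve for x: x > 667-68 = 599

599


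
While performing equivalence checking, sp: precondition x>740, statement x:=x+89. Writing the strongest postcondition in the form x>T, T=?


Formula: sp(P, x:=E) = exists old_x. (x = E[old_x/x]) AND P[old_x/x] (old_x is the value of x before the assignment; eliminate old_x by solving x = E[old_x/x] for old_x)
Step 1: Precondition P: x>740, i.e. old_x > 740
Step 2: Assignment gives x = old_x + 89, so old_x = x - 89
Step 3: Substitute into P: x - 89 > 740
Step 4: Simplify: x > 740+89 = 829

829


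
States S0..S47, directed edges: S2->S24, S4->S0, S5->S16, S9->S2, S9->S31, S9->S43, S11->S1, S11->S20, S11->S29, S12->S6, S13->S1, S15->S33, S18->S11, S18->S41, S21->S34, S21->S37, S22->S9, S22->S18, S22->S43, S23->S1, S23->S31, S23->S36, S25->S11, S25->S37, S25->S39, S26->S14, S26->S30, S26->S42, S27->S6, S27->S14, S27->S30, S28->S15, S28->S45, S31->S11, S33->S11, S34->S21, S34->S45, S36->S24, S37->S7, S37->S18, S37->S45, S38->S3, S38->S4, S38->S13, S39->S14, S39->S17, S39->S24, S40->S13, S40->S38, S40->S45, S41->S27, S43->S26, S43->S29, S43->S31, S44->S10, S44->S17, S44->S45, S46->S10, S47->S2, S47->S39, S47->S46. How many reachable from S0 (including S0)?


BFS from S0:
  layer 0: {S0}
Reachable set: {S0}
Count = 1

1


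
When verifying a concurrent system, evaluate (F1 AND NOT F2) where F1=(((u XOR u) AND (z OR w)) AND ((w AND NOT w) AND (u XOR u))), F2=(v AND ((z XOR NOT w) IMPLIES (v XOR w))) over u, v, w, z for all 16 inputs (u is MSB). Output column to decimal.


F1 = (((u XOR u) AND (z OR w)) AND ((w AND NOT w) AND (u XOR u)))
F2 = (v AND ((z XOR NOT w) IMPLIES (v XOR w)))
Counterexample to F1=>F2 is where F1=1 and F2=0.
Evaluate each row (bits = u,v,w,z, MSB first):
  row 0 [0000]: F1=0 F2=0 -> F1&~F2 -> 0
  row 1 [0001]: F1=0 F2=0 -> F1&~F2 -> 0
  row 2 [0010]: F1=0 F2=0 -> F1&~F2 -> 0
  row 3 [0011]: F1=0 F2=0 -> F1&~F2 -> 0
  row 4 [0100]: F1=0 F2=1 -> F1&~F2 -> 0
  row 5 [0101]: F1=0 F2=1 -> F1&~F2 -> 0
  row 6 [0110]: F1=0 F2=1 -> F1&~F2 -> 0
  row 7 [0111]: F1=0 F2=0 -> F1&~F2 -> 0
  row 8 [1000]: F1=0 F2=0 -> F1&~F2 -> 0
  row 9 [1001]: F1=0 F2=0 -> F1&~F2 -> 0
  row 10 [1010]: F1=0 F2=0 -> F1&~F2 -> 0
  row 11 [1011]: F1=0 F2=0 -> F1&~F2 -> 0
  row 12 [1100]: F1=0 F2=1 -> F1&~F2 -> 0
  row 13 [1101]: F1=0 F2=1 -> F1&~F2 -> 0
  row 14 [1110]: F1=0 F2=1 -> F1&~F2 -> 0
  row 15 [1111]: F1=0 F2=0 -> F1&~F2 -> 0
Full result column, 4 rows per line (u,v fixed per line; w,z runs 00..11 left to right):
  rows 0-3 [u,v=00]: 0000  = hex 0
  rows 4-7 [u,v=01]: 0000  = hex 0
  rows 8-11 [u,v=10]: 0000  = hex 0
  rows 12-15 [u,v=11]: 0000  = hex 0
Counterexample vector (row 0 .. row 15) = 0000000000000000
Output column grouped in 4s = 0000 0000 0000 0000 = 0x0000
Convert to decimal digit by digit (value = value*16 + digit):
  0 -> 0
  0*16 + 0 = 0
  0*16 + 0 = 0
  0*16 + 0 = 0
Decimal = 0

0


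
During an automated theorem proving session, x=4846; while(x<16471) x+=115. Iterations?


Step 1: x goes from 4846 toward 16471 by 115; the body runs while x<16471, so iterations = ceil((bound-start)/step)
Step 2: Distance=11625
Step 3: ceil(11625/115)=102

102


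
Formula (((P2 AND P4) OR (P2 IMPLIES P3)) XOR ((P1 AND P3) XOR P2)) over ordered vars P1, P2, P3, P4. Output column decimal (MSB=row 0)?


Formula: (((P2 AND P4) OR (P2 IMPLIES P3)) XOR ((P1 AND P3) XOR P2)) over P1, P2, P3, P4 (16 rows)
Evaluate each row (bits = P1,P2,P3,P4, MSB first):
  row 0 [0000]: (((0 AND 0) OR (0 IMPLIES 0)) XOR ((0 AND 0) XOR 0)) -> 1
  row 1 [0001]: (((0 AND 1) OR (0 IMPLIES 0)) XOR ((0 AND 0) XOR 0)) -> 1
  row 2 [0010]: (((0 AND 0) OR (0 IMPLIES 1)) XOR ((0 AND 1) XOR 0)) -> 1
  row 3 [0011]: (((0 AND 1) OR (0 IMPLIES 1)) XOR ((0 AND 1) XOR 0)) -> 1
  row 4 [0100]: (((1 AND 0) OR (1 IMPLIES 0)) XOR ((0 AND 0) XOR 1)) -> 1
  row 5 [0101]: (((1 AND 1) OR (1 IMPLIES 0)) XOR ((0 AND 0) XOR 1)) -> 0
  row 6 [0110]: (((1 AND 0) OR (1 IMPLIES 1)) XOR ((0 AND 1) XOR 1)) -> 0
  row 7 [0111]: (((1 AND 1) OR (1 IMPLIES 1)) XOR ((0 AND 1) XOR 1)) -> 0
  row 8 [1000]: (((0 AND 0) OR (0 IMPLIES 0)) XOR ((1 AND 0) XOR 0)) -> 1
  row 9 [1001]: (((0 AND 1) OR (0 IMPLIES 0)) XOR ((1 AND 0) XOR 0)) -> 1
  row 10 [1010]: (((0 AND 0) OR (0 IMPLIES 1)) XOR ((1 AND 1) XOR 0)) -> 0
  row 11 [1011]: (((0 AND 1) OR (0 IMPLIES 1)) XOR ((1 AND 1) XOR 0)) -> 0
  row 12 [1100]: (((1 AND 0) OR (1 IMPLIES 0)) XOR ((1 AND 0) XOR 1)) -> 1
  row 13 [1101]: (((1 AND 1) OR (1 IMPLIES 0)) XOR ((1 AND 0) XOR 1)) -> 0
  row 14 [1110]: (((1 AND 0) OR (1 IMPLIES 1)) XOR ((1 AND 1) XOR 1)) -> 1
  row 15 [1111]: (((1 AND 1) OR (1 IMPLIES 1)) XOR ((1 AND 1) XOR 1)) -> 1
Full result column, 4 rows per line (P1,P2 fixed per line; P3,P4 runs 00..11 left to right):
  rows 0-3 [P1,P2=00]: 1111  = hex F
  rows 4-7 [P1,P2=01]: 1000  = hex 8
  rows 8-11 [P1,P2=10]: 1100  = hex C
  rows 12-15 [P1,P2=11]: 1011  = hex B
Output column (row 0 .. row 15) = 1111100011001011
Output column grouped in 4s = 1111 1000 1100 1011 = 0xF8CB
Convert to decimal digit by digit (value = value*16 + digit):
  F -> 15
  15*16 + 8 = 248
  248*16 + 12 (C) = 3980
  3980*16 + 11 (B) = 63691
Decimal = 63691

63691


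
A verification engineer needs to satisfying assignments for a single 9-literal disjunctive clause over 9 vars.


Step 1: Total=2^9=512
Step 2: Unsat when all 9 false: 2^0=1
Step 3: Sat=512-1=511

511


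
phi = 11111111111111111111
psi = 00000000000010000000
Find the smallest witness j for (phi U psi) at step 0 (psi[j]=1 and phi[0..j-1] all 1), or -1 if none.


(phi U psi) at 0: need smallest j with psi[j]=1 and phi[i]=1 for all i in [0,j).
Scan from step 0:
  step 0: phi=1, psi=0 -> continue
  step 1: phi=1, psi=0 -> continue
  step 2: phi=1, psi=0 -> continue
  step 3: phi=1, psi=0 -> continue
  step 12: psi=1 and phi held for [0,12) -> witness found
Witness step = 12

12


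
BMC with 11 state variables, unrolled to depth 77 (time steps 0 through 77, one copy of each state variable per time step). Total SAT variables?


BMC unrolls to depth k, creating one copy of each state var for steps 0..k.
Step count = 77 + 1 = 78 (steps 0 through 77)
Vars per step = 11
Total = 11 * 78 = 858

858


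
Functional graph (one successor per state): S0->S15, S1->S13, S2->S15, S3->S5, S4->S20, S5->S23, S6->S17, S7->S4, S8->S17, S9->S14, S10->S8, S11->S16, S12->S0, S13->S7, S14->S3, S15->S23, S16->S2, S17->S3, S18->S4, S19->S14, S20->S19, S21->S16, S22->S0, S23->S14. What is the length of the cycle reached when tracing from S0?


Trace from S0 until a state repeats:
  S0 -> S15 -> S23 -> S14 -> S3 -> S5 -> S23
S23 first seen at step 2, revisited at step 6.
Cycle length = 6 - 2 = 4

4


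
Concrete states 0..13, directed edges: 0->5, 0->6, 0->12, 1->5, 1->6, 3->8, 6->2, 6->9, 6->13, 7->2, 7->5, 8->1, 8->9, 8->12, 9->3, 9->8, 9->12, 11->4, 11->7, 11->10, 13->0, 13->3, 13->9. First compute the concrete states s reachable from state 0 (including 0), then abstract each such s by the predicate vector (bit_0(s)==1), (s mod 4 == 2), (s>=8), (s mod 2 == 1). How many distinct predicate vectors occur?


BFS from 0:
Concrete reachable: {0, 1, 2, 3, 5, 6, 8, 9, 12, 13}
Abstract via predicates (bit_0(s)==1), (s mod 4 == 2), (s>=8), (s mod 2 == 1):
  (0,0,0,0) <- {0}
  (0,0,1,0) <- {8, 12}
  (0,1,0,0) <- {2, 6}
  (1,0,0,1) <- {1, 3, 5}
  (1,0,1,1) <- {9, 13}
Distinct abstract states = 5

5


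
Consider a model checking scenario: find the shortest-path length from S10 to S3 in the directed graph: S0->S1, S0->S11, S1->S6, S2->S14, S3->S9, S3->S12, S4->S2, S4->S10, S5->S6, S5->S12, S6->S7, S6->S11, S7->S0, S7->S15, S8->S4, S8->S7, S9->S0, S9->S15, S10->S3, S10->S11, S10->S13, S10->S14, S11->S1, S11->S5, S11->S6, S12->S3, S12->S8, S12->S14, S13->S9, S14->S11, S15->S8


BFS layer-by-layer from S10:
  dist 0: {S10}
  dist 1: {S3, S11, S13, S14}
  -> S3 reached at distance 1
Shortest path length = 1

1


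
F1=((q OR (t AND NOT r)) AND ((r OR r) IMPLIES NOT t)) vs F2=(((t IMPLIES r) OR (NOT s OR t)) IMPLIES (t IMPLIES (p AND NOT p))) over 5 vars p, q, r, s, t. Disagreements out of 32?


F1 = ((q OR (t AND NOT r)) AND ((r OR r) IMPLIES NOT t))
F2 = (((t IMPLIES r) OR (NOT s OR t)) IMPLIES (t IMPLIES (p AND NOT p)))
Evaluate both on each of 32 rows (bits = p,q,r,s,t):
  row 0 [00000]: F1=0 F2=1 (differ) -> 1
  row 1 [00001]: F1=1 F2=0 (differ) -> 1
  row 2 [00010]: F1=0 F2=1 (differ) -> 1
  row 3 [00011]: F1=1 F2=0 (differ) -> 1
  row 4 [00100]: F1=0 F2=1 (differ) -> 1
  row 5 [00101]: F1=0 F2=0 -> 0
  row 6 [00110]: F1=0 F2=1 (differ) -> 1
  row 7 [00111]: F1=0 F2=0 -> 0
  row 8 [01000]: F1=1 F2=1 -> 0
  row 9 [01001]: F1=1 F2=0 (differ) -> 1
  row 10 [01010]: F1=1 F2=1 -> 0
  row 11 [01011]: F1=1 F2=0 (differ) -> 1
  row 12 [01100]: F1=1 F2=1 -> 0
  row 13 [01101]: F1=0 F2=0 -> 0
  row 14 [01110]: F1=1 F2=1 -> 0
  row 15 [01111]: F1=0 F2=0 -> 0
  row 16 [10000]: F1=0 F2=1 (differ) -> 1
  row 17 [10001]: F1=1 F2=0 (differ) -> 1
  row 18 [10010]: F1=0 F2=1 (differ) -> 1
  row 19 [10011]: F1=1 F2=0 (differ) -> 1
  row 20 [10100]: F1=0 F2=1 (differ) -> 1
  row 21 [10101]: F1=0 F2=0 -> 0
  row 22 [10110]: F1=0 F2=1 (differ) -> 1
  row 23 [10111]: F1=0 F2=0 -> 0
  row 24 [11000]: F1=1 F2=1 -> 0
  row 25 [11001]: F1=1 F2=0 (differ) -> 1
  row 26 [11010]: F1=1 F2=1 -> 0
  row 27 [11011]: F1=1 F2=0 (differ) -> 1
  row 28 [11100]: F1=1 F2=1 -> 0
  row 29 [11101]: F1=0 F2=0 -> 0
  row 30 [11110]: F1=1 F2=1 -> 0
  row 31 [11111]: F1=0 F2=0 -> 0
Full result column, 8 rows per line (p,q fixed per line; r,s,t runs 000..111 left to right):
  rows 0-7 [p,q=00]: 11111010  (ones: 6)
  rows 8-15 [p,q=01]: 01010000  (ones: 2)
  rows 16-23 [p,q=10]: 11111010  (ones: 6)
  rows 24-31 [p,q=11]: 01010000  (ones: 2)
Disagreements = 6+2+6+2 = 16

16


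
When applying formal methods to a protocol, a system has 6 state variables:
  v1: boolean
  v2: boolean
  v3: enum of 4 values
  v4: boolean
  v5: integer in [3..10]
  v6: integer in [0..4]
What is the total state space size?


State space = product of domain sizes of all variables.
Domain sizes:
  v1 (boolean): 2
  v2 (boolean): 2
  v3 (enum of 4 values): 4
  v4 (boolean): 2
  v5 (integer in [3..10]): 8
  v6 (integer in [0..4]): 5
Product = 2 * 2 * 4 * 2 * 8 * 5 = 1280

1280


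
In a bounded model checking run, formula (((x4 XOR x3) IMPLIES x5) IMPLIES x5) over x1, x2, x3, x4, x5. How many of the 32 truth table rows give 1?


Formula: (((x4 XOR x3) IMPLIES x5) IMPLIES x5) over 5 vars (32 rows)
Evaluate each row (x1, x2, x3, x4, x5 as bits, MSB first):
  row 0 [00000]: (((0 XOR 0) IMPLIES 0) IMPLIES 0) -> 0
  row 1 [00001]: (((0 XOR 0) IMPLIES 1) IMPLIES 1) -> 1
  row 2 [00010]: (((1 XOR 0) IMPLIES 0) IMPLIES 0) -> 1
  row 3 [00011]: (((1 XOR 0) IMPLIES 1) IMPLIES 1) -> 1
  row 4 [00100]: (((0 XOR 1) IMPLIES 0) IMPLIES 0) -> 1
  row 5 [00101]: (((0 XOR 1) IMPLIES 1) IMPLIES 1) -> 1
  row 6 [00110]: (((1 XOR 1) IMPLIES 0) IMPLIES 0) -> 0
  row 7 [00111]: (((1 XOR 1) IMPLIES 1) IMPLIES 1) -> 1
  row 8 [01000]: (((0 XOR 0) IMPLIES 0) IMPLIES 0) -> 0
  row 9 [01001]: (((0 XOR 0) IMPLIES 1) IMPLIES 1) -> 1
  row 10 [01010]: (((1 XOR 0) IMPLIES 0) IMPLIES 0) -> 1
  row 11 [01011]: (((1 XOR 0) IMPLIES 1) IMPLIES 1) -> 1
  row 12 [01100]: (((0 XOR 1) IMPLIES 0) IMPLIES 0) -> 1
  row 13 [01101]: (((0 XOR 1) IMPLIES 1) IMPLIES 1) -> 1
  row 14 [01110]: (((1 XOR 1) IMPLIES 0) IMPLIES 0) -> 0
  row 15 [01111]: (((1 XOR 1) IMPLIES 1) IMPLIES 1) -> 1
  row 16 [10000]: (((0 XOR 0) IMPLIES 0) IMPLIES 0) -> 0
  row 17 [10001]: (((0 XOR 0) IMPLIES 1) IMPLIES 1) -> 1
  row 18 [10010]: (((1 XOR 0) IMPLIES 0) IMPLIES 0) -> 1
  row 19 [10011]: (((1 XOR 0) IMPLIES 1) IMPLIES 1) -> 1
  row 20 [10100]: (((0 XOR 1) IMPLIES 0) IMPLIES 0) -> 1
  row 21 [10101]: (((0 XOR 1) IMPLIES 1) IMPLIES 1) -> 1
  row 22 [10110]: (((1 XOR 1) IMPLIES 0) IMPLIES 0) -> 0
  row 23 [10111]: (((1 XOR 1) IMPLIES 1) IMPLIES 1) -> 1
  row 24 [11000]: (((0 XOR 0) IMPLIES 0) IMPLIES 0) -> 0
  row 25 [11001]: (((0 XOR 0) IMPLIES 1) IMPLIES 1) -> 1
  row 26 [11010]: (((1 XOR 0) IMPLIES 0) IMPLIES 0) -> 1
  row 27 [11011]: (((1 XOR 0) IMPLIES 1) IMPLIES 1) -> 1
  row 28 [11100]: (((0 XOR 1) IMPLIES 0) IMPLIES 0) -> 1
  row 29 [11101]: (((0 XOR 1) IMPLIES 1) IMPLIES 1) -> 1
  row 30 [11110]: (((1 XOR 1) IMPLIES 0) IMPLIES 0) -> 0
  row 31 [11111]: (((1 XOR 1) IMPLIES 1) IMPLIES 1) -> 1
Full result column, 8 rows per line (x1,x2 fixed per line; x3,x4,x5 runs 000..111 left to right):
  rows 0-7 [x1,x2=00]: 01111101  (ones: 6)
  rows 8-15 [x1,x2=01]: 01111101  (ones: 6)
  rows 16-23 [x1,x2=10]: 01111101  (ones: 6)
  rows 24-31 [x1,x2=11]: 01111101  (ones: 6)
Count of 1-rows = 6+6+6+6 = 24

24


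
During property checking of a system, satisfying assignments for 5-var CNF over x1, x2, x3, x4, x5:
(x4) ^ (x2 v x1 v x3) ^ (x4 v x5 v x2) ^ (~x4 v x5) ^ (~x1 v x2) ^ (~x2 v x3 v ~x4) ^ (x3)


CNF with 7 clauses over 5 vars (32 assignments).
An assignment satisfies CNF iff every clause has >=1 true literal.
Check each row (bits = x1,x2,x3,x4,x5; clause T/F shown):
  row 0 [00000]: clauses=FFFTTTF -> 0
  row 1 [00001]: clauses=FFTTTTF -> 0
  row 2 [00010]: clauses=TFTFTTF -> 0
  row 3 [00011]: clauses=TFTTTTF -> 0
  row 4 [00100]: clauses=FTFTTTT -> 0
  row 5 [00101]: clauses=FTTTTTT -> 0
  row 6 [00110]: clauses=TTTFTTT -> 0
  row 7 [00111]: clauses=TTTTTTT -> 1
  row 8 [01000]: clauses=FTTTTTF -> 0
  row 9 [01001]: clauses=FTTTTTF -> 0
  row 10 [01010]: clauses=TTTFTFF -> 0
  row 11 [01011]: clauses=TTTTTFF -> 0
  row 12 [01100]: clauses=FTTTTTT -> 0
  row 13 [01101]: clauses=FTTTTTT -> 0
  row 14 [01110]: clauses=TTTFTTT -> 0
  row 15 [01111]: clauses=TTTTTTT -> 1
  row 16 [10000]: clauses=FTFTFTF -> 0
  row 17 [10001]: clauses=FTTTFTF -> 0
  row 18 [10010]: clauses=TTTFFTF -> 0
  row 19 [10011]: clauses=TTTTFTF -> 0
  row 20 [10100]: clauses=FTFTFTT -> 0
  row 21 [10101]: clauses=FTTTFTT -> 0
  row 22 [10110]: clauses=TTTFFTT -> 0
  row 23 [10111]: clauses=TTTTFTT -> 0
  row 24 [11000]: clauses=FTTTTTF -> 0
  row 25 [11001]: clauses=FTTTTTF -> 0
  row 26 [11010]: clauses=TTTFTFF -> 0
  row 27 [11011]: clauses=TTTTTFF -> 0
  row 28 [11100]: clauses=FTTTTTT -> 0
  row 29 [11101]: clauses=FTTTTTT -> 0
  row 30 [11110]: clauses=TTTFTTT -> 0
  row 31 [11111]: clauses=TTTTTTT -> 1
Full result column, 8 rows per line (x1,x2 fixed per line; x3,x4,x5 runs 000..111 left to right):
  rows 0-7 [x1,x2=00]: 00000001  (ones: 1)
  rows 8-15 [x1,x2=01]: 00000001  (ones: 1)
  rows 16-23 [x1,x2=10]: 00000000  (ones: 0)
  rows 24-31 [x1,x2=11]: 00000001  (ones: 1)
Satisfying assignments = 1+1+0+1 = 3

3


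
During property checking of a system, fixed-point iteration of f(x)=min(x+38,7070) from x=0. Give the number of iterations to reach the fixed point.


Step 1: x=0, cap=7070, increment=38
Step 2: x grows by 38 each step until capped at 7070; fixed point is x=7070
Step 3: iterations = ceil(7070/38) = 187

187


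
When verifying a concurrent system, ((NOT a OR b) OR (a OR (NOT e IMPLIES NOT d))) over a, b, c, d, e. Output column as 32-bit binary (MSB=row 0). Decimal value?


Formula: ((NOT a OR b) OR (a OR (NOT e IMPLIES NOT d))) over a, b, c, d, e (32 rows)
Evaluate each row (bits = a,b,c,d,e, MSB first):
  row 0 [00000]: ((NOT 0 OR 0) OR (0 OR (NOT 0 IMPLIES NOT 0))) -> 1
  row 1 [00001]: ((NOT 0 OR 0) OR (0 OR (NOT 1 IMPLIES NOT 0))) -> 1
  row 2 [00010]: ((NOT 0 OR 0) OR (0 OR (NOT 0 IMPLIES NOT 1))) -> 1
  row 3 [00011]: ((NOT 0 OR 0) OR (0 OR (NOT 1 IMPLIES NOT 1))) -> 1
  row 4 [00100]: ((NOT 0 OR 0) OR (0 OR (NOT 0 IMPLIES NOT 0))) -> 1
  row 5 [00101]: ((NOT 0 OR 0) OR (0 OR (NOT 1 IMPLIES NOT 0))) -> 1
  row 6 [00110]: ((NOT 0 OR 0) OR (0 OR (NOT 0 IMPLIES NOT 1))) -> 1
  row 7 [00111]: ((NOT 0 OR 0) OR (0 OR (NOT 1 IMPLIES NOT 1))) -> 1
  row 8 [01000]: ((NOT 0 OR 1) OR (0 OR (NOT 0 IMPLIES NOT 0))) -> 1
  row 9 [01001]: ((NOT 0 OR 1) OR (0 OR (NOT 1 IMPLIES NOT 0))) -> 1
  row 10 [01010]: ((NOT 0 OR 1) OR (0 OR (NOT 0 IMPLIES NOT 1))) -> 1
  row 11 [01011]: ((NOT 0 OR 1) OR (0 OR (NOT 1 IMPLIES NOT 1))) -> 1
  row 12 [01100]: ((NOT 0 OR 1) OR (0 OR (NOT 0 IMPLIES NOT 0))) -> 1
  row 13 [01101]: ((NOT 0 OR 1) OR (0 OR (NOT 1 IMPLIES NOT 0))) -> 1
  row 14 [01110]: ((NOT 0 OR 1) OR (0 OR (NOT 0 IMPLIES NOT 1))) -> 1
  row 15 [01111]: ((NOT 0 OR 1) OR (0 OR (NOT 1 IMPLIES NOT 1))) -> 1
  row 16 [10000]: ((NOT 1 OR 0) OR (1 OR (NOT 0 IMPLIES NOT 0))) -> 1
  row 17 [10001]: ((NOT 1 OR 0) OR (1 OR (NOT 1 IMPLIES NOT 0))) -> 1
  row 18 [10010]: ((NOT 1 OR 0) OR (1 OR (NOT 0 IMPLIES NOT 1))) -> 1
  row 19 [10011]: ((NOT 1 OR 0) OR (1 OR (NOT 1 IMPLIES NOT 1))) -> 1
  row 20 [10100]: ((NOT 1 OR 0) OR (1 OR (NOT 0 IMPLIES NOT 0))) -> 1
  row 21 [10101]: ((NOT 1 OR 0) OR (1 OR (NOT 1 IMPLIES NOT 0))) -> 1
  row 22 [10110]: ((NOT 1 OR 0) OR (1 OR (NOT 0 IMPLIES NOT 1))) -> 1
  row 23 [10111]: ((NOT 1 OR 0) OR (1 OR (NOT 1 IMPLIES NOT 1))) -> 1
  row 24 [11000]: ((NOT 1 OR 1) OR (1 OR (NOT 0 IMPLIES NOT 0))) -> 1
  row 25 [11001]: ((NOT 1 OR 1) OR (1 OR (NOT 1 IMPLIES NOT 0))) -> 1
  row 26 [11010]: ((NOT 1 OR 1) OR (1 OR (NOT 0 IMPLIES NOT 1))) -> 1
  row 27 [11011]: ((NOT 1 OR 1) OR (1 OR (NOT 1 IMPLIES NOT 1))) -> 1
  row 28 [11100]: ((NOT 1 OR 1) OR (1 OR (NOT 0 IMPLIES NOT 0))) -> 1
  row 29 [11101]: ((NOT 1 OR 1) OR (1 OR (NOT 1 IMPLIES NOT 0))) -> 1
  row 30 [11110]: ((NOT 1 OR 1) OR (1 OR (NOT 0 IMPLIES NOT 1))) -> 1
  row 31 [11111]: ((NOT 1 OR 1) OR (1 OR (NOT 1 IMPLIES NOT 1))) -> 1
Full result column, 4 rows per line (a,b,c fixed per line; d,e runs 00..11 left to right):
  rows 0-3 [a,b,c=000]: 1111  = hex F
  rows 4-7 [a,b,c=001]: 1111  = hex F
  rows 8-11 [a,b,c=010]: 1111  = hex F
  rows 12-15 [a,b,c=011]: 1111  = hex F
  rows 16-19 [a,b,c=100]: 1111  = hex F
  rows 20-23 [a,b,c=101]: 1111  = hex F
  rows 24-27 [a,b,c=110]: 1111  = hex F
  rows 28-31 [a,b,c=111]: 1111  = hex F
Output column (row 0 .. row 31) = 11111111111111111111111111111111
Output column grouped in 4s = 1111 1111 1111 1111 1111 1111 1111 1111 = 0xFFFFFFFF
Convert to decimal digit by digit (value = value*16 + digit):
  F -> 15
  15*16 + 15 (F) = 255
  255*16 + 15 (F) = 4095
  4095*16 + 15 (F) = 65535
  65535*16 + 15 (F) = 1048575
  1048575*16 + 15 (F) = 16777215
  16777215*16 + 15 (F) = 268435455
  268435455*16 + 15 (F) = 4294967295
Decimal = 4294967295

4294967295


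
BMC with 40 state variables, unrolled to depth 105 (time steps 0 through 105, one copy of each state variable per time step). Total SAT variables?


BMC unrolls to depth k, creating one copy of each state var for steps 0..k.
Step count = 105 + 1 = 106 (steps 0 through 105)
Vars per step = 40
Total = 40 * 106 = 4240

4240


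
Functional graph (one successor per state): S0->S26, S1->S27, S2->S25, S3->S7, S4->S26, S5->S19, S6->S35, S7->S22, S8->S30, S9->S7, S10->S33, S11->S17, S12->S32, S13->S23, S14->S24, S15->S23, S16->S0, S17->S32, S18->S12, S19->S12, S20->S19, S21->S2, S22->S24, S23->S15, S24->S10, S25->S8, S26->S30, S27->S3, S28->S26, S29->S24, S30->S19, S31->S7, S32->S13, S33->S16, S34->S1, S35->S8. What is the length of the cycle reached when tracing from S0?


Trace from S0 until a state repeats:
  S0 -> S26 -> S30 -> S19 -> S12 -> S32 -> S13 -> S23 -> S15 -> S23
S23 first seen at step 7, revisited at step 9.
Cycle length = 9 - 7 = 2

2


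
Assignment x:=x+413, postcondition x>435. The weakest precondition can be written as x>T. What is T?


Formula: wp(x:=E, P) = P[E/x] (substitute E for x in postcondition)
Step 1: Postcondition: x>435
Step 2: Substitute x+413 for x: x+413>435
Step 3: Solve for x: x > 435-413 = 22

22


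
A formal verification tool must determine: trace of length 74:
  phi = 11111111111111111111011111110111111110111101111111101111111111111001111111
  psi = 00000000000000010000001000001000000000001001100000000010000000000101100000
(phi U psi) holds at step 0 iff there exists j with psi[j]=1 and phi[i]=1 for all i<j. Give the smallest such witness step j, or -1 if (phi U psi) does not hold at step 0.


(phi U psi) at 0: need smallest j with psi[j]=1 and phi[i]=1 for all i in [0,j).
Scan from step 0:
  step 0: phi=1, psi=0 -> continue
  step 1: phi=1, psi=0 -> continue
  step 2: phi=1, psi=0 -> continue
  step 3: phi=1, psi=0 -> continue
  step 15: psi=1 and phi held for [0,15) -> witness found
Witness step = 15

15


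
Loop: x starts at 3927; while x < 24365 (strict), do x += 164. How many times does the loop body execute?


Step 1: x goes from 3927 toward 24365 by 164; the body runs while x<24365, so iterations = ceil((bound-start)/step)
Step 2: Distance=20438
Step 3: ceil(20438/164)=125

125


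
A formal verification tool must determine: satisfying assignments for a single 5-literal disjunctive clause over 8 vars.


Step 1: Total=2^8=256
Step 2: Unsat when all 5 false: 2^3=8
Step 3: Sat=256-8=248

248


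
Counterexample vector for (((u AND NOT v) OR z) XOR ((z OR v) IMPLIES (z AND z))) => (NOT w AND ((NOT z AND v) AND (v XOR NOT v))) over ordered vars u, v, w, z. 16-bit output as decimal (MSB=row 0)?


F1 = (((u AND NOT v) OR z) XOR ((z OR v) IMPLIES (z AND z)))
F2 = (NOT w AND ((NOT z AND v) AND (v XOR NOT v)))
Counterexample to F1=>F2 is where F1=1 and F2=0.
Evaluate each row (bits = u,v,w,z, MSB first):
  row 0 [0000]: F1=1 F2=0 -> F1&~F2 -> 1
  row 1 [0001]: F1=0 F2=0 -> F1&~F2 -> 0
  row 2 [0010]: F1=1 F2=0 -> F1&~F2 -> 1
  row 3 [0011]: F1=0 F2=0 -> F1&~F2 -> 0
  row 4 [0100]: F1=0 F2=1 -> F1&~F2 -> 0
  row 5 [0101]: F1=0 F2=0 -> F1&~F2 -> 0
  row 6 [0110]: F1=0 F2=0 -> F1&~F2 -> 0
  row 7 [0111]: F1=0 F2=0 -> F1&~F2 -> 0
  row 8 [1000]: F1=0 F2=0 -> F1&~F2 -> 0
  row 9 [1001]: F1=0 F2=0 -> F1&~F2 -> 0
  row 10 [1010]: F1=0 F2=0 -> F1&~F2 -> 0
  row 11 [1011]: F1=0 F2=0 -> F1&~F2 -> 0
  row 12 [1100]: F1=0 F2=1 -> F1&~F2 -> 0
  row 13 [1101]: F1=0 F2=0 -> F1&~F2 -> 0
  row 14 [1110]: F1=0 F2=0 -> F1&~F2 -> 0
  row 15 [1111]: F1=0 F2=0 -> F1&~F2 -> 0
Full result column, 4 rows per line (u,v fixed per line; w,z runs 00..11 left to right):
  rows 0-3 [u,v=00]: 1010  = hex A
  rows 4-7 [u,v=01]: 0000  = hex 0
  rows 8-11 [u,v=10]: 0000  = hex 0
  rows 12-15 [u,v=11]: 0000  = hex 0
Counterexample vector (row 0 .. row 15) = 1010000000000000
Output column grouped in 4s = 1010 0000 0000 0000 = 0xA000
Convert to decimal digit by digit (value = value*16 + digit):
  A -> 10
  10*16 + 0 = 160
  160*16 + 0 = 2560
  2560*16 + 0 = 40960
Decimal = 40960

40960


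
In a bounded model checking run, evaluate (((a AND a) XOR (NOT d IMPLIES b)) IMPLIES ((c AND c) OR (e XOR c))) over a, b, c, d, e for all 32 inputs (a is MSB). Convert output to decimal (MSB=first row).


Formula: (((a AND a) XOR (NOT d IMPLIES b)) IMPLIES ((c AND c) OR (e XOR c))) over a, b, c, d, e (32 rows)
Evaluate each row (bits = a,b,c,d,e, MSB first):
  row 0 [00000]: (((0 AND 0) XOR (NOT 0 IMPLIES 0)) IMPLIES ((0 AND 0) OR (0 XOR 0))) -> 1
  row 1 [00001]: (((0 AND 0) XOR (NOT 0 IMPLIES 0)) IMPLIES ((0 AND 0) OR (1 XOR 0))) -> 1
  row 2 [00010]: (((0 AND 0) XOR (NOT 1 IMPLIES 0)) IMPLIES ((0 AND 0) OR (0 XOR 0))) -> 0
  row 3 [00011]: (((0 AND 0) XOR (NOT 1 IMPLIES 0)) IMPLIES ((0 AND 0) OR (1 XOR 0))) -> 1
  row 4 [00100]: (((0 AND 0) XOR (NOT 0 IMPLIES 0)) IMPLIES ((1 AND 1) OR (0 XOR 1))) -> 1
  row 5 [00101]: (((0 AND 0) XOR (NOT 0 IMPLIES 0)) IMPLIES ((1 AND 1) OR (1 XOR 1))) -> 1
  row 6 [00110]: (((0 AND 0) XOR (NOT 1 IMPLIES 0)) IMPLIES ((1 AND 1) OR (0 XOR 1))) -> 1
  row 7 [00111]: (((0 AND 0) XOR (NOT 1 IMPLIES 0)) IMPLIES ((1 AND 1) OR (1 XOR 1))) -> 1
  row 8 [01000]: (((0 AND 0) XOR (NOT 0 IMPLIES 1)) IMPLIES ((0 AND 0) OR (0 XOR 0))) -> 0
  row 9 [01001]: (((0 AND 0) XOR (NOT 0 IMPLIES 1)) IMPLIES ((0 AND 0) OR (1 XOR 0))) -> 1
  row 10 [01010]: (((0 AND 0) XOR (NOT 1 IMPLIES 1)) IMPLIES ((0 AND 0) OR (0 XOR 0))) -> 0
  row 11 [01011]: (((0 AND 0) XOR (NOT 1 IMPLIES 1)) IMPLIES ((0 AND 0) OR (1 XOR 0))) -> 1
  row 12 [01100]: (((0 AND 0) XOR (NOT 0 IMPLIES 1)) IMPLIES ((1 AND 1) OR (0 XOR 1))) -> 1
  row 13 [01101]: (((0 AND 0) XOR (NOT 0 IMPLIES 1)) IMPLIES ((1 AND 1) OR (1 XOR 1))) -> 1
  row 14 [01110]: (((0 AND 0) XOR (NOT 1 IMPLIES 1)) IMPLIES ((1 AND 1) OR (0 XOR 1))) -> 1
  row 15 [01111]: (((0 AND 0) XOR (NOT 1 IMPLIES 1)) IMPLIES ((1 AND 1) OR (1 XOR 1))) -> 1
  row 16 [10000]: (((1 AND 1) XOR (NOT 0 IMPLIES 0)) IMPLIES ((0 AND 0) OR (0 XOR 0))) -> 0
  row 17 [10001]: (((1 AND 1) XOR (NOT 0 IMPLIES 0)) IMPLIES ((0 AND 0) OR (1 XOR 0))) -> 1
  row 18 [10010]: (((1 AND 1) XOR (NOT 1 IMPLIES 0)) IMPLIES ((0 AND 0) OR (0 XOR 0))) -> 1
  row 19 [10011]: (((1 AND 1) XOR (NOT 1 IMPLIES 0)) IMPLIES ((0 AND 0) OR (1 XOR 0))) -> 1
  row 20 [10100]: (((1 AND 1) XOR (NOT 0 IMPLIES 0)) IMPLIES ((1 AND 1) OR (0 XOR 1))) -> 1
  row 21 [10101]: (((1 AND 1) XOR (NOT 0 IMPLIES 0)) IMPLIES ((1 AND 1) OR (1 XOR 1))) -> 1
  row 22 [10110]: (((1 AND 1) XOR (NOT 1 IMPLIES 0)) IMPLIES ((1 AND 1) OR (0 XOR 1))) -> 1
  row 23 [10111]: (((1 AND 1) XOR (NOT 1 IMPLIES 0)) IMPLIES ((1 AND 1) OR (1 XOR 1))) -> 1
  row 24 [11000]: (((1 AND 1) XOR (NOT 0 IMPLIES 1)) IMPLIES ((0 AND 0) OR (0 XOR 0))) -> 1
  row 25 [11001]: (((1 AND 1) XOR (NOT 0 IMPLIES 1)) IMPLIES ((0 AND 0) OR (1 XOR 0))) -> 1
  row 26 [11010]: (((1 AND 1) XOR (NOT 1 IMPLIES 1)) IMPLIES ((0 AND 0) OR (0 XOR 0))) -> 1
  row 27 [11011]: (((1 AND 1) XOR (NOT 1 IMPLIES 1)) IMPLIES ((0 AND 0) OR (1 XOR 0))) -> 1
  row 28 [11100]: (((1 AND 1) XOR (NOT 0 IMPLIES 1)) IMPLIES ((1 AND 1) OR (0 XOR 1))) -> 1
  row 29 [11101]: (((1 AND 1) XOR (NOT 0 IMPLIES 1)) IMPLIES ((1 AND 1) OR (1 XOR 1))) -> 1
  row 30 [11110]: (((1 AND 1) XOR (NOT 1 IMPLIES 1)) IMPLIES ((1 AND 1) OR (0 XOR 1))) -> 1
  row 31 [11111]: (((1 AND 1) XOR (NOT 1 IMPLIES 1)) IMPLIES ((1 AND 1) OR (1 XOR 1))) -> 1
Full result column, 4 rows per line (a,b,c fixed per line; d,e runs 00..11 left to right):
  rows 0-3 [a,b,c=000]: 1101  = hex D
  rows 4-7 [a,b,c=001]: 1111  = hex F
  rows 8-11 [a,b,c=010]: 0101  = hex 5
  rows 12-15 [a,b,c=011]: 1111  = hex F
  rows 16-19 [a,b,c=100]: 0111  = hex 7
  rows 20-23 [a,b,c=101]: 1111  = hex F
  rows 24-27 [a,b,c=110]: 1111  = hex F
  rows 28-31 [a,b,c=111]: 1111  = hex F
Output column (row 0 .. row 31) = 11011111010111110111111111111111
Output column grouped in 4s = 1101 1111 0101 1111 0111 1111 1111 1111 = 0xDF5F7FFF
Convert to decimal digit by digit (value = value*16 + digit):
  D -> 13
  13*16 + 15 (F) = 223
  223*16 + 5 = 3573
  3573*16 + 15 (F) = 57183
  57183*16 + 7 = 914935
  914935*16 + 15 (F) = 14638975
  14638975*16 + 15 (F) = 234223615
  234223615*16 + 15 (F) = 3747577855
Decimal = 3747577855

3747577855


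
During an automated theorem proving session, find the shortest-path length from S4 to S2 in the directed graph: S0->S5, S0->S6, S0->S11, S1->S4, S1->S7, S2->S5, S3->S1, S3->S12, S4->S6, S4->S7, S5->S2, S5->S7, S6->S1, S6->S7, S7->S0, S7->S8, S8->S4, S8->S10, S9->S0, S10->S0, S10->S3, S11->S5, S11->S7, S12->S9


BFS layer-by-layer from S4:
  dist 0: {S4}
  dist 1: {S6, S7}
  dist 2: {S0, S1, S8}
  dist 3: {S5, S10, S11}
  dist 4: {S2, S3}
  -> S2 reached at distance 4
Shortest path length = 4

4


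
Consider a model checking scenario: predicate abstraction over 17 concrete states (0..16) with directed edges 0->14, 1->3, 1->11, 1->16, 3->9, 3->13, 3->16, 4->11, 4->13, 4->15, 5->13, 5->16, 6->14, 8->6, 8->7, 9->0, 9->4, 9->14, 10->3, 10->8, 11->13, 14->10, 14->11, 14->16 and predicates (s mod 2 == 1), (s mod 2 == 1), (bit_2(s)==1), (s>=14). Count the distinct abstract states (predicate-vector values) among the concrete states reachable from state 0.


BFS from 0:
Concrete reachable: {0, 3, 4, 6, 7, 8, 9, 10, 11, 13, 14, 15, 16}
Abstract via predicates (s mod 2 == 1), (s mod 2 == 1), (bit_2(s)==1), (s>=14):
  (0,0,0,0) <- {0, 8, 10}
  (0,0,0,1) <- {16}
  (0,0,1,0) <- {4, 6}
  (0,0,1,1) <- {14}
  (1,1,0,0) <- {3, 9, 11}
  (1,1,1,0) <- {7, 13}
  (1,1,1,1) <- {15}
Distinct abstract states = 7

7


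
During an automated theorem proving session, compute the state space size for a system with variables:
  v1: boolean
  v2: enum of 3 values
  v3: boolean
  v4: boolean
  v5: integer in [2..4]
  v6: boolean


State space = product of domain sizes of all variables.
Domain sizes:
  v1 (boolean): 2
  v2 (enum of 3 values): 3
  v3 (boolean): 2
  v4 (boolean): 2
  v5 (integer in [2..4]): 3
  v6 (boolean): 2
Product = 2 * 3 * 2 * 2 * 3 * 2 = 144

144


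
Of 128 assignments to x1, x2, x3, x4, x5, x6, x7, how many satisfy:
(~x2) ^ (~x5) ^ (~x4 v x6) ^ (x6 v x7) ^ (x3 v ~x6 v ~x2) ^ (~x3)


CNF with 6 clauses over 7 vars (128 assignments).
An assignment satisfies CNF iff every clause has >=1 true literal.
Check each row (bits = x1,x2,x3,x4,x5,x6,x7; clause T/F shown):
  row 0 [0000000]: clauses=TTTFTT -> 0
  row 1 [0000001]: clauses=TTTTTT -> 1
  row 2 [0000010]: clauses=TTTTTT -> 1
  row 3 [0000011]: clauses=TTTTTT -> 1
  row 4 [0000100]: clauses=TFTFTT -> 0
  (every remaining row is evaluated the same way; all 128 results are listed next)
Full result column, 8 rows per line (x1,x2,x3,x4 fixed per line; x5,x6,x7 runs 000..111 left to right):
  rows 0-7 [x1,x2,x3,x4=0000]: 01110000  (ones: 3)
  rows 8-15 [x1,x2,x3,x4=0001]: 00110000  (ones: 2)
  rows 16-23 [x1,x2,x3,x4=0010]: 00000000  (ones: 0)
  rows 24-31 [x1,x2,x3,x4=0011]: 00000000  (ones: 0)
  rows 32-39 [x1,x2,x3,x4=0100]: 00000000  (ones: 0)
  rows 40-47 [x1,x2,x3,x4=0101]: 00000000  (ones: 0)
  rows 48-55 [x1,x2,x3,x4=0110]: 00000000  (ones: 0)
  rows 56-63 [x1,x2,x3,x4=0111]: 00000000  (ones: 0)
  rows 64-71 [x1,x2,x3,x4=1000]: 01110000  (ones: 3)
  rows 72-79 [x1,x2,x3,x4=1001]: 00110000  (ones: 2)
  rows 80-87 [x1,x2,x3,x4=1010]: 00000000  (ones: 0)
  rows 88-95 [x1,x2,x3,x4=1011]: 00000000  (ones: 0)
  rows 96-103 [x1,x2,x3,x4=1100]: 00000000  (ones: 0)
  rows 104-111 [x1,x2,x3,x4=1101]: 00000000  (ones: 0)
  rows 112-119 [x1,x2,x3,x4=1110]: 00000000  (ones: 0)
  rows 120-127 [x1,x2,x3,x4=1111]: 00000000  (ones: 0)
Satisfying assignments = 3+2+0+0+0+0+0+0+3+2+0+0+0+0+0+0 = 10

10


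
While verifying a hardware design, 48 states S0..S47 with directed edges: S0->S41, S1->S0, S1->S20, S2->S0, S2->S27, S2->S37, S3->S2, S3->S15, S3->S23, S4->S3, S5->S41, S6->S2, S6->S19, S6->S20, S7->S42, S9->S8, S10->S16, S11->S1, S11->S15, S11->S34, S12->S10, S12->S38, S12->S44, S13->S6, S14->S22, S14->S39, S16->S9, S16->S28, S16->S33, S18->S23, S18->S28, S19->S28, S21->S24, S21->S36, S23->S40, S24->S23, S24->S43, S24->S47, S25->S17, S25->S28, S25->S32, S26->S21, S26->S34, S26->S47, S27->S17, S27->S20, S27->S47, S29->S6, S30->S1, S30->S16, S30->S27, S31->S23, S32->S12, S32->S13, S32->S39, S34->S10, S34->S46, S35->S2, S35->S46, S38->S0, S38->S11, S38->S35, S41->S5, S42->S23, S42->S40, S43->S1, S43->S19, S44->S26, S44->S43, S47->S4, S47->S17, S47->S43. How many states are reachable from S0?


BFS from S0:
  layer 0: {S0}
  layer 1: {S41}
  layer 2: {S5}
Reachable set: {S0, S5, S41}
Count = 3

3


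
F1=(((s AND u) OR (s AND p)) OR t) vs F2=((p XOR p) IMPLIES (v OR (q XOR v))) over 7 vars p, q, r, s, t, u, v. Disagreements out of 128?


F1 = (((s AND u) OR (s AND p)) OR t)
F2 = ((p XOR p) IMPLIES (v OR (q XOR v)))
Evaluate both on each of 128 rows (bits = p,q,r,s,t,u,v):
  row 0 [0000000]: F1=0 F2=1 (differ) -> 1
  row 1 [0000001]: F1=0 F2=1 (differ) -> 1
  row 2 [0000010]: F1=0 F2=1 (differ) -> 1
  row 3 [0000011]: F1=0 F2=1 (differ) -> 1
  row 4 [0000100]: F1=1 F2=1 -> 0
  (every remaining row is evaluated the same way; all 128 results are listed next)
Full result column, 8 rows per line (p,q,r,s fixed per line; t,u,v runs 000..111 left to right):
  rows 0-7 [p,q,r,s=0000]: 11110000  (ones: 4)
  rows 8-15 [p,q,r,s=0001]: 11000000  (ones: 2)
  rows 16-23 [p,q,r,s=0010]: 11110000  (ones: 4)
  rows 24-31 [p,q,r,s=0011]: 11000000  (ones: 2)
  rows 32-39 [p,q,r,s=0100]: 11110000  (ones: 4)
  rows 40-47 [p,q,r,s=0101]: 11000000  (ones: 2)
  rows 48-55 [p,q,r,s=0110]: 11110000  (ones: 4)
  rows 56-63 [p,q,r,s=0111]: 11000000  (ones: 2)
  rows 64-71 [p,q,r,s=1000]: 11110000  (ones: 4)
  rows 72-79 [p,q,r,s=1001]: 00000000  (ones: 0)
  rows 80-87 [p,q,r,s=1010]: 11110000  (ones: 4)
  rows 88-95 [p,q,r,s=1011]: 00000000  (ones: 0)
  rows 96-103 [p,q,r,s=1100]: 11110000  (ones: 4)
  rows 104-111 [p,q,r,s=1101]: 00000000  (ones: 0)
  rows 112-119 [p,q,r,s=1110]: 11110000  (ones: 4)
  rows 120-127 [p,q,r,s=1111]: 00000000  (ones: 0)
Disagreements = 4+2+4+2+4+2+4+2+4+0+4+0+4+0+4+0 = 40

40


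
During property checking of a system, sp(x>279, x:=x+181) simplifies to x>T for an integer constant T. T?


Formula: sp(P, x:=E) = exists old_x. (x = E[old_x/x]) AND P[old_x/x] (old_x is the value of x before the assignment; eliminate old_x by solving x = E[old_x/x] for old_x)
Step 1: Precondition P: x>279, i.e. old_x > 279
Step 2: Assignment gives x = old_x + 181, so old_x = x - 181
Step 3: Substitute into P: x - 181 > 279
Step 4: Simplify: x > 279+181 = 460

460


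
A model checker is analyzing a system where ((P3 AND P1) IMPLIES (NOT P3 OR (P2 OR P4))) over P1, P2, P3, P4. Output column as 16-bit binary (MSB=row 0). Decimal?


Formula: ((P3 AND P1) IMPLIES (NOT P3 OR (P2 OR P4))) over P1, P2, P3, P4 (16 rows)
Evaluate each row (bits = P1,P2,P3,P4, MSB first):
  row 0 [0000]: ((0 AND 0) IMPLIES (NOT 0 OR (0 OR 0))) -> 1
  row 1 [0001]: ((0 AND 0) IMPLIES (NOT 0 OR (0 OR 1))) -> 1
  row 2 [0010]: ((1 AND 0) IMPLIES (NOT 1 OR (0 OR 0))) -> 1
  row 3 [0011]: ((1 AND 0) IMPLIES (NOT 1 OR (0 OR 1))) -> 1
  row 4 [0100]: ((0 AND 0) IMPLIES (NOT 0 OR (1 OR 0))) -> 1
  row 5 [0101]: ((0 AND 0) IMPLIES (NOT 0 OR (1 OR 1))) -> 1
  row 6 [0110]: ((1 AND 0) IMPLIES (NOT 1 OR (1 OR 0))) -> 1
  row 7 [0111]: ((1 AND 0) IMPLIES (NOT 1 OR (1 OR 1))) -> 1
  row 8 [1000]: ((0 AND 1) IMPLIES (NOT 0 OR (0 OR 0))) -> 1
  row 9 [1001]: ((0 AND 1) IMPLIES (NOT 0 OR (0 OR 1))) -> 1
  row 10 [1010]: ((1 AND 1) IMPLIES (NOT 1 OR (0 OR 0))) -> 0
  row 11 [1011]: ((1 AND 1) IMPLIES (NOT 1 OR (0 OR 1))) -> 1
  row 12 [1100]: ((0 AND 1) IMPLIES (NOT 0 OR (1 OR 0))) -> 1
  row 13 [1101]: ((0 AND 1) IMPLIES (NOT 0 OR (1 OR 1))) -> 1
  row 14 [1110]: ((1 AND 1) IMPLIES (NOT 1 OR (1 OR 0))) -> 1
  row 15 [1111]: ((1 AND 1) IMPLIES (NOT 1 OR (1 OR 1))) -> 1
Full result column, 4 rows per line (P1,P2 fixed per line; P3,P4 runs 00..11 left to right):
  rows 0-3 [P1,P2=00]: 1111  = hex F
  rows 4-7 [P1,P2=01]: 1111  = hex F
  rows 8-11 [P1,P2=10]: 1101  = hex D
  rows 12-15 [P1,P2=11]: 1111  = hex F
Output column (row 0 .. row 15) = 1111111111011111
Output column grouped in 4s = 1111 1111 1101 1111 = 0xFFDF
Convert to decimal digit by digit (value = value*16 + digit):
  F -> 15
  15*16 + 15 (F) = 255
  255*16 + 13 (D) = 4093
  4093*16 + 15 (F) = 65503
Decimal = 65503

65503


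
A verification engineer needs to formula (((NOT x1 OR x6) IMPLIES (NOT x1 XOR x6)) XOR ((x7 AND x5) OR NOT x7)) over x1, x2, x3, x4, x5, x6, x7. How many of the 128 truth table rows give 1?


Formula: (((NOT x1 OR x6) IMPLIES (NOT x1 XOR x6)) XOR ((x7 AND x5) OR NOT x7)) over 7 vars (128 rows)
Evaluate each row (x1, x2, x3, x4, x5, x6, x7 as bits, MSB first):
  row 0 [0000000]: (((NOT 0 OR 0) IMPLIES (NOT 0 XOR 0)) XOR ((0 AND 0) OR NOT 0)) -> 0
  row 1 [0000001]: (((NOT 0 OR 0) IMPLIES (NOT 0 XOR 0)) XOR ((1 AND 0) OR NOT 1)) -> 1
  row 2 [0000010]: (((NOT 0 OR 1) IMPLIES (NOT 0 XOR 1)) XOR ((0 AND 0) OR NOT 0)) -> 1
  row 3 [0000011]: (((NOT 0 OR 1) IMPLIES (NOT 0 XOR 1)) XOR ((1 AND 0) OR NOT 1)) -> 0
  row 4 [0000100]: (((NOT 0 OR 0) IMPLIES (NOT 0 XOR 0)) XOR ((0 AND 1) OR NOT 0)) -> 0
  (every remaining row is evaluated the same way; all 128 results are listed next)
Full result column, 8 rows per line (x1,x2,x3,x4 fixed per line; x5,x6,x7 runs 000..111 left to right):
  rows 0-7 [x1,x2,x3,x4=0000]: 01100011  (ones: 4)
  rows 8-15 [x1,x2,x3,x4=0001]: 01100011  (ones: 4)
  rows 16-23 [x1,x2,x3,x4=0010]: 01100011  (ones: 4)
  rows 24-31 [x1,x2,x3,x4=0011]: 01100011  (ones: 4)
  rows 32-39 [x1,x2,x3,x4=0100]: 01100011  (ones: 4)
  rows 40-47 [x1,x2,x3,x4=0101]: 01100011  (ones: 4)
  rows 48-55 [x1,x2,x3,x4=0110]: 01100011  (ones: 4)
  rows 56-63 [x1,x2,x3,x4=0111]: 01100011  (ones: 4)
  rows 64-71 [x1,x2,x3,x4=1000]: 01010000  (ones: 2)
  rows 72-79 [x1,x2,x3,x4=1001]: 01010000  (ones: 2)
  rows 80-87 [x1,x2,x3,x4=1010]: 01010000  (ones: 2)
  rows 88-95 [x1,x2,x3,x4=1011]: 01010000  (ones: 2)
  rows 96-103 [x1,x2,x3,x4=1100]: 01010000  (ones: 2)
  rows 104-111 [x1,x2,x3,x4=1101]: 01010000  (ones: 2)
  rows 112-119 [x1,x2,x3,x4=1110]: 01010000  (ones: 2)
  rows 120-127 [x1,x2,x3,x4=1111]: 01010000  (ones: 2)
Count of 1-rows = 4+4+4+4+4+4+4+4+2+2+2+2+2+2+2+2 = 48

48


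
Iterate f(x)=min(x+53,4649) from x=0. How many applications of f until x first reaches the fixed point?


Step 1: x=0, cap=4649, increment=53
Step 2: x grows by 53 each step until capped at 4649; fixed point is x=4649
Step 3: iterations = ceil(4649/53) = 88

88


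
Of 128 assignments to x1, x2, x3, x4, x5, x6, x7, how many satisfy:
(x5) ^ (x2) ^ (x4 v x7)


CNF with 3 clauses over 7 vars (128 assignments).
An assignment satisfies CNF iff every clause has >=1 true literal.
Check each row (bits = x1,x2,x3,x4,x5,x6,x7; clause T/F shown):
  row 0 [0000000]: clauses=FFF -> 0
  row 1 [0000001]: clauses=FFT -> 0
  row 2 [0000010]: clauses=FFF -> 0
  row 3 [0000011]: clauses=FFT -> 0
  row 4 [0000100]: clauses=TFF -> 0
  (every remaining row is evaluated the same way; all 128 results are listed next)
Full result column, 8 rows per line (x1,x2,x3,x4 fixed per line; x5,x6,x7 runs 000..111 left to right):
  rows 0-7 [x1,x2,x3,x4=0000]: 00000000  (ones: 0)
  rows 8-15 [x1,x2,x3,x4=0001]: 00000000  (ones: 0)
  rows 16-23 [x1,x2,x3,x4=0010]: 00000000  (ones: 0)
  rows 24-31 [x1,x2,x3,x4=0011]: 00000000  (ones: 0)
  rows 32-39 [x1,x2,x3,x4=0100]: 00000101  (ones: 2)
  rows 40-47 [x1,x2,x3,x4=0101]: 00001111  (ones: 4)
  rows 48-55 [x1,x2,x3,x4=0110]: 00000101  (ones: 2)
  rows 56-63 [x1,x2,x3,x4=0111]: 00001111  (ones: 4)
  rows 64-71 [x1,x2,x3,x4=1000]: 00000000  (ones: 0)
  rows 72-79 [x1,x2,x3,x4=1001]: 00000000  (ones: 0)
  rows 80-87 [x1,x2,x3,x4=1010]: 00000000  (ones: 0)
  rows 88-95 [x1,x2,x3,x4=1011]: 00000000  (ones: 0)
  rows 96-103 [x1,x2,x3,x4=1100]: 00000101  (ones: 2)
  rows 104-111 [x1,x2,x3,x4=1101]: 00001111  (ones: 4)
  rows 112-119 [x1,x2,x3,x4=1110]: 00000101  (ones: 2)
  rows 120-127 [x1,x2,x3,x4=1111]: 00001111  (ones: 4)
Satisfying assignments = 0+0+0+0+2+4+2+4+0+0+0+0+2+4+2+4 = 24

24


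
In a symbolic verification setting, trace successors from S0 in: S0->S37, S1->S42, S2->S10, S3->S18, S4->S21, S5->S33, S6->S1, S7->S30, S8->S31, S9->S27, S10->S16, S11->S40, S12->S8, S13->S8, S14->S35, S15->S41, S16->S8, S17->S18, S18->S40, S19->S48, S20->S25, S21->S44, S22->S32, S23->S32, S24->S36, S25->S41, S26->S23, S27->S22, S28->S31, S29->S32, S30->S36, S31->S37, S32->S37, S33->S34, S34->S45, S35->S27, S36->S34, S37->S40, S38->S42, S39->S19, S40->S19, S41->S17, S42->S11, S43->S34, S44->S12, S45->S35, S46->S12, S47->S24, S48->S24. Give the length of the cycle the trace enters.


Trace from S0 until a state repeats:
  S0 -> S37 -> S40 -> S19 -> S48 -> S24 -> S36 -> S34 -> S45 -> S35 -> S27 -> S22 -> S32 -> S37
S37 first seen at step 1, revisited at step 13.
Cycle length = 13 - 1 = 12

12
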